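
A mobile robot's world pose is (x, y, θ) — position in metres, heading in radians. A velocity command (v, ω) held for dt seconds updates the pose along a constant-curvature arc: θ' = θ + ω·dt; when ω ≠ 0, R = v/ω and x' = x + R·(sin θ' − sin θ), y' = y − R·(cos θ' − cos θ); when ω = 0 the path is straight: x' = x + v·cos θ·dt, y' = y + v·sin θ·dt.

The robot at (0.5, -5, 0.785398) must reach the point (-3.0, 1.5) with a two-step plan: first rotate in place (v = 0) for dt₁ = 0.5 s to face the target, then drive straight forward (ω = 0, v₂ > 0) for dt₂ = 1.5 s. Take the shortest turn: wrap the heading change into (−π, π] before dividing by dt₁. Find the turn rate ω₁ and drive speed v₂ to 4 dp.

ω₁ = 2.5587, v₂ = 4.9216

heading to target = atan2(1.5−-5, -3−0.5) = 2.0647
Δθ = wrap(2.0647 − 0.7854) = 1.2793; ω₁ = Δθ/dt₁ = 2.5587
distance = √((-3−0.5)² + (1.5−-5)²) = 7.3824; v₂ = distance/dt₂ = 4.9216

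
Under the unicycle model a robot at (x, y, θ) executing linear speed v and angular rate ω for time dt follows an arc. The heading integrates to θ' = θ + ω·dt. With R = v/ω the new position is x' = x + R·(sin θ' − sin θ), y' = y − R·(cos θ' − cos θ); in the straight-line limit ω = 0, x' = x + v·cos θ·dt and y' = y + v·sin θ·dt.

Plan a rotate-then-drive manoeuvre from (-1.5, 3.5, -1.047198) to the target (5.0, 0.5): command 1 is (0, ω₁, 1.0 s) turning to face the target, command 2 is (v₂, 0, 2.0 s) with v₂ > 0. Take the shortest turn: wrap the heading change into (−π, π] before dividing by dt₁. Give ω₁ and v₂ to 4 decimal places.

heading to target = atan2(0.5−3.5, 5−-1.5) = -0.4324
Δθ = wrap(-0.4324 − -1.0472) = 0.6148; ω₁ = Δθ/dt₁ = 0.6148
distance = √((5−-1.5)² + (0.5−3.5)²) = 7.1589; v₂ = distance/dt₂ = 3.5795

ω₁ = 0.6148, v₂ = 3.5795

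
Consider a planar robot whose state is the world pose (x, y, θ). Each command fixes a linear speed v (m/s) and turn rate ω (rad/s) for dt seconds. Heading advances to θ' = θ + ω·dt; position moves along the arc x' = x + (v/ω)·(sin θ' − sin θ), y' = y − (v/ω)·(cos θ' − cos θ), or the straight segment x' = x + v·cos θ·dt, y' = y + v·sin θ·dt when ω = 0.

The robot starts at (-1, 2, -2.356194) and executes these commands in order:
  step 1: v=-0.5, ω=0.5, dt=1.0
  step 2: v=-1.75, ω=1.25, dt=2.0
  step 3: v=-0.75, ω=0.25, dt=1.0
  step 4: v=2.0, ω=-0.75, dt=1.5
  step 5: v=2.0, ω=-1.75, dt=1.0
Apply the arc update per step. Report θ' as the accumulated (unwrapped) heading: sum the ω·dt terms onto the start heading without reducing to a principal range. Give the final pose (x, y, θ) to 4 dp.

(0.0068, 2.7761, -1.9812)

step 1: θ'=-1.8562 (R=-1.0000) → pose (-0.7476, 2.4256, -1.8562)
step 2: θ'=0.6438 (R=-1.4000) → pose (-2.9313, 3.9395, 0.6438)
step 3: θ'=0.8938 (R=-3.0000) → pose (-3.4689, 3.4194, 0.8938)
step 4: θ'=-0.2312 (R=-2.6667) → pose (-0.7793, 4.3445, -0.2312)
step 5: θ'=-1.9812 (R=-1.1429) → pose (0.0068, 2.7761, -1.9812)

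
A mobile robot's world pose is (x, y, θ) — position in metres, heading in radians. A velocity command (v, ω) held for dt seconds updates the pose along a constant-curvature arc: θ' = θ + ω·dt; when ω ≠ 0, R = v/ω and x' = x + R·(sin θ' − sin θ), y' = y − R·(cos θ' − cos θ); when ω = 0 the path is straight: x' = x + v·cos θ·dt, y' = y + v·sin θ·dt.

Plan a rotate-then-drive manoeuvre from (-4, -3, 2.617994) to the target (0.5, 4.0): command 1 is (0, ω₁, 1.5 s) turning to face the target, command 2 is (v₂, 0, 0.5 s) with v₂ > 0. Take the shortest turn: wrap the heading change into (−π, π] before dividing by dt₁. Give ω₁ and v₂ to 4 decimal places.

heading to target = atan2(4−-3, 0.5−-4) = 0.9995
Δθ = wrap(0.9995 − 2.6180) = -1.6185; ω₁ = Δθ/dt₁ = -1.0790
distance = √((0.5−-4)² + (4−-3)²) = 8.3217; v₂ = distance/dt₂ = 16.6433

ω₁ = -1.0790, v₂ = 16.6433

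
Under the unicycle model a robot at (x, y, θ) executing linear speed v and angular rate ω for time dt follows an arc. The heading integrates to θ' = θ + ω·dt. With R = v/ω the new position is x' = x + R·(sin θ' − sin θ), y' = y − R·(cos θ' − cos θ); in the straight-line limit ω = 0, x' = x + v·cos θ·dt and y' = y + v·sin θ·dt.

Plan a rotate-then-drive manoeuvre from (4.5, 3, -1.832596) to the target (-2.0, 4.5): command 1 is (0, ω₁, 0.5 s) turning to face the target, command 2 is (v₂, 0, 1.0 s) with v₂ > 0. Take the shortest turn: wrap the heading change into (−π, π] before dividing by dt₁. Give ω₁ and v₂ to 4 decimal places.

heading to target = atan2(4.5−3, -2−4.5) = 2.9148
Δθ = wrap(2.9148 − -1.8326) = -1.5358; ω₁ = Δθ/dt₁ = -3.0716
distance = √((-2−4.5)² + (4.5−3)²) = 6.6708; v₂ = distance/dt₂ = 6.6708

ω₁ = -3.0716, v₂ = 6.6708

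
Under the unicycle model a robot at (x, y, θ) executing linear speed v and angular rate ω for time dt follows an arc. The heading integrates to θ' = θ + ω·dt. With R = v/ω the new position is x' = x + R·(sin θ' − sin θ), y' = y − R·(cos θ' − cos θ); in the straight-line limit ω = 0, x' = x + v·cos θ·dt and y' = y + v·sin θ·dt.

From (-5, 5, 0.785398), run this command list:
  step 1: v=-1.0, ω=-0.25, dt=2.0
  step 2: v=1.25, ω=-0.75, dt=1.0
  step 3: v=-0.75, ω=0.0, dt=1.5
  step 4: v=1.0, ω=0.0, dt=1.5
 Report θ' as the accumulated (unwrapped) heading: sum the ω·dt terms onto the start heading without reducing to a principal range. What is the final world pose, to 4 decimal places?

step 1: θ'=0.2854 (R=4.0000) → pose (-6.7023, 3.9902, 0.2854)
step 2: θ'=-0.4646 (R=-1.6667) → pose (-5.4863, 3.8810, -0.4646)
step 3: θ'=-0.4646 (straight) → pose (-6.4920, 4.3851, -0.4646)
step 4: θ'=-0.4646 (straight) → pose (-5.1510, 3.7130, -0.4646)

(-5.1510, 3.7130, -0.4646)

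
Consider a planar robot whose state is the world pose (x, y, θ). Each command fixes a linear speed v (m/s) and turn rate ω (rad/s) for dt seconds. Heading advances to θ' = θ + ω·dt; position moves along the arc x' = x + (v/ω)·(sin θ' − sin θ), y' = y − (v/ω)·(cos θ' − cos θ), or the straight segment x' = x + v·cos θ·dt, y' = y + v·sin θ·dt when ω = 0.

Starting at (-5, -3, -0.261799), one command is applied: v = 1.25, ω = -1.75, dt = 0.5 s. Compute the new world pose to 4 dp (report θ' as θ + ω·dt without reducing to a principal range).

(-4.5368, -3.3896, -1.1368)

θ' = -0.2618 + -1.75·0.5 = -1.1368
R = v/ω = 1.25/-1.75 = -0.7143
x' = -5 + -0.7143·(sin -1.1368 − sin -0.2618) = -4.5368
y' = -3 − -0.7143·(cos -1.1368 − cos -0.2618) = -3.3896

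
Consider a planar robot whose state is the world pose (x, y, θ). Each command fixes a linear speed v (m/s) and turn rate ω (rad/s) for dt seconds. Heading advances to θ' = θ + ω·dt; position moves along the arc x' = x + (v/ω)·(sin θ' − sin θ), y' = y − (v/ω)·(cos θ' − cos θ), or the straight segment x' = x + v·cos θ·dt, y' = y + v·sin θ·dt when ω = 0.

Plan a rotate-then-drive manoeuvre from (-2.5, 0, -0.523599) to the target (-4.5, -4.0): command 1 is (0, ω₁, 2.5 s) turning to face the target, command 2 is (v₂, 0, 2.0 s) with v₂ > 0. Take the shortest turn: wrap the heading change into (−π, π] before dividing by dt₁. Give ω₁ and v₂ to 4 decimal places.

ω₁ = -0.6043, v₂ = 2.2361

heading to target = atan2(-4−0, -4.5−-2.5) = -2.0344
Δθ = wrap(-2.0344 − -0.5236) = -1.5108; ω₁ = Δθ/dt₁ = -0.6043
distance = √((-4.5−-2.5)² + (-4−0)²) = 4.4721; v₂ = distance/dt₂ = 2.2361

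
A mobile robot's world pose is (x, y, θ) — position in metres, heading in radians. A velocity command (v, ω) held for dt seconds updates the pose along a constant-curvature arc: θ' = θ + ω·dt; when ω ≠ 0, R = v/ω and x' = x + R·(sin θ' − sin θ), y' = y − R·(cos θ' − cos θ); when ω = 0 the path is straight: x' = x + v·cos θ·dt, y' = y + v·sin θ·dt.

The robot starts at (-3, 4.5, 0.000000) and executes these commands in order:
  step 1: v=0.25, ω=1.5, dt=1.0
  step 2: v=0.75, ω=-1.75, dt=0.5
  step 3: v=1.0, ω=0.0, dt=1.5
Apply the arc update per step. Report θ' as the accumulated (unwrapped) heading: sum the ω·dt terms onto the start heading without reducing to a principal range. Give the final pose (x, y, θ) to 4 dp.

(-1.4406, 5.8498, 0.6250)

step 1: θ'=1.5000 (R=0.1667) → pose (-2.8338, 4.6549, 1.5000)
step 2: θ'=0.6250 (R=-0.4286) → pose (-2.6570, 4.9721, 0.6250)
step 3: θ'=0.6250 (straight) → pose (-1.4406, 5.8498, 0.6250)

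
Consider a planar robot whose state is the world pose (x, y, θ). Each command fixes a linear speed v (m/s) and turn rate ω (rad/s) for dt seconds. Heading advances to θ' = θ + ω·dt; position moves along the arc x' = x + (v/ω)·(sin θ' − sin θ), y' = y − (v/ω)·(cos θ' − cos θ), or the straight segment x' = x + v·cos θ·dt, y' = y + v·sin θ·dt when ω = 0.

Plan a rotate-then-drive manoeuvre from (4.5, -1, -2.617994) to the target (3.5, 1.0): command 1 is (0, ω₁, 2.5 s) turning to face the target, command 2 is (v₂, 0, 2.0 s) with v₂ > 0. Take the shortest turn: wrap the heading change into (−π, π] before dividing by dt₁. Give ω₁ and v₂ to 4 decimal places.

ω₁ = -0.6523, v₂ = 1.1180

heading to target = atan2(1−-1, 3.5−4.5) = 2.0344
Δθ = wrap(2.0344 − -2.6180) = -1.6307; ω₁ = Δθ/dt₁ = -0.6523
distance = √((3.5−4.5)² + (1−-1)²) = 2.2361; v₂ = distance/dt₂ = 1.1180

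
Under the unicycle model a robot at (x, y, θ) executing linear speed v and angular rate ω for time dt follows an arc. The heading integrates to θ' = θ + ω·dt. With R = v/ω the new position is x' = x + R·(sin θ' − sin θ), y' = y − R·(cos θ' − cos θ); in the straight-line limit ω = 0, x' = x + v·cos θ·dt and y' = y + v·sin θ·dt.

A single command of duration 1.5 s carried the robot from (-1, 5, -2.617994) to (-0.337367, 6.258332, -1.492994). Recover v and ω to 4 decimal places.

v = -1.0000, ω = 0.7500

Δθ = -1.492994 − -2.617994 = 1.125000
ω = Δθ/dt = 1.125000/1.5 = 0.7500
R = −Δy/(cos θ' − cos θ) = -1.3333
v = R·ω = -1.3333·0.7500 = -1.0000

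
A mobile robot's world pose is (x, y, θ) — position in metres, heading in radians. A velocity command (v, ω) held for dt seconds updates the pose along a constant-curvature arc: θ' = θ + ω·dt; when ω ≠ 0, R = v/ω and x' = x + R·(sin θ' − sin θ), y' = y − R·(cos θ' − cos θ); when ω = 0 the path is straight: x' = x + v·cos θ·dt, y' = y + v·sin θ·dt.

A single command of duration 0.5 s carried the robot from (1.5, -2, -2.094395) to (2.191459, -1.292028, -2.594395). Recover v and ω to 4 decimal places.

v = -2.0000, ω = -1.0000

Δθ = -2.594395 − -2.094395 = -0.500000
ω = Δθ/dt = -0.500000/0.5 = -1.0000
R = −Δy/(cos θ' − cos θ) = 2.0000
v = R·ω = 2.0000·-1.0000 = -2.0000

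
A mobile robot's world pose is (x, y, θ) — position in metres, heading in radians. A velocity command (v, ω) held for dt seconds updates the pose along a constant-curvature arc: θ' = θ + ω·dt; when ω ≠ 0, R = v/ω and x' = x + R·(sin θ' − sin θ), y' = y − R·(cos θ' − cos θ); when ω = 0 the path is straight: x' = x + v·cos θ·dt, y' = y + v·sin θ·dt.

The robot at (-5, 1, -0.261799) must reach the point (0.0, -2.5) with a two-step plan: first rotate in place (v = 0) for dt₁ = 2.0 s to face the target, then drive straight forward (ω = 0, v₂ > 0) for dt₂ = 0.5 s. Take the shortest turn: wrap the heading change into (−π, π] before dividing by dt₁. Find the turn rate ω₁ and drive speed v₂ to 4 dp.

ω₁ = -0.1745, v₂ = 12.2066

heading to target = atan2(-2.5−1, 0−-5) = -0.6107
Δθ = wrap(-0.6107 − -0.2618) = -0.3489; ω₁ = Δθ/dt₁ = -0.1745
distance = √((0−-5)² + (-2.5−1)²) = 6.1033; v₂ = distance/dt₂ = 12.2066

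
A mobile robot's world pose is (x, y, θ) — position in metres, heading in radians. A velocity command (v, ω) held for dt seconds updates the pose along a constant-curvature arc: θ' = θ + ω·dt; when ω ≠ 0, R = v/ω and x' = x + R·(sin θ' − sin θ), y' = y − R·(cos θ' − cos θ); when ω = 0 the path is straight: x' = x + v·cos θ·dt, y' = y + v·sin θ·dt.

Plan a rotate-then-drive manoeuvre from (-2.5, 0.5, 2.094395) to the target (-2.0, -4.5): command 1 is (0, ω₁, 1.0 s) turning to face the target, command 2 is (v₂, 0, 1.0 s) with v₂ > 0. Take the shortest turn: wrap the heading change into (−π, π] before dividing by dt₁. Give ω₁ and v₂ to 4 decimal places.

ω₁ = 2.7177, v₂ = 5.0249

heading to target = atan2(-4.5−0.5, -2−-2.5) = -1.4711
Δθ = wrap(-1.4711 − 2.0944) = 2.7177; ω₁ = Δθ/dt₁ = 2.7177
distance = √((-2−-2.5)² + (-4.5−0.5)²) = 5.0249; v₂ = distance/dt₂ = 5.0249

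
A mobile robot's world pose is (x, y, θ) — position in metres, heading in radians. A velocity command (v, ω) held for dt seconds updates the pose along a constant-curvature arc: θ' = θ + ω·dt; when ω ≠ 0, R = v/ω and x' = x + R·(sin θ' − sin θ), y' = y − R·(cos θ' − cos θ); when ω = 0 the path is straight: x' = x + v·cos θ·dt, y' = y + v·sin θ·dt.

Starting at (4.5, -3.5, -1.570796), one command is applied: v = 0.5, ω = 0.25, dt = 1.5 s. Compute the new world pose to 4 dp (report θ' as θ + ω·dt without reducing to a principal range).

θ' = -1.5708 + 0.25·1.5 = -1.1958
R = v/ω = 0.5/0.25 = 2.0000
x' = 4.5 + 2.0000·(sin -1.1958 − sin -1.5708) = 4.6390
y' = -3.5 − 2.0000·(cos -1.1958 − cos -1.5708) = -4.2325

(4.6390, -4.2325, -1.1958)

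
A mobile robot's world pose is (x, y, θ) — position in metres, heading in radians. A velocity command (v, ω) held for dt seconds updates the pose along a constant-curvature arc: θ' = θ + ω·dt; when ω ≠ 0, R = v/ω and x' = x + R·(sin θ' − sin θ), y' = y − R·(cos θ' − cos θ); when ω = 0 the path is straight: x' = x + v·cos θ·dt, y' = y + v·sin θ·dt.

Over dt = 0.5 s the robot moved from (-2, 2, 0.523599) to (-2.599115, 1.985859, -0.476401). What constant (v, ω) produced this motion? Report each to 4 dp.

v = -1.2500, ω = -2.0000

Δθ = -0.476401 − 0.523599 = -1.000000
ω = Δθ/dt = -1.000000/0.5 = -2.0000
R = Δx/(sin θ' − sin θ) = 0.6250
v = R·ω = 0.6250·-2.0000 = -1.2500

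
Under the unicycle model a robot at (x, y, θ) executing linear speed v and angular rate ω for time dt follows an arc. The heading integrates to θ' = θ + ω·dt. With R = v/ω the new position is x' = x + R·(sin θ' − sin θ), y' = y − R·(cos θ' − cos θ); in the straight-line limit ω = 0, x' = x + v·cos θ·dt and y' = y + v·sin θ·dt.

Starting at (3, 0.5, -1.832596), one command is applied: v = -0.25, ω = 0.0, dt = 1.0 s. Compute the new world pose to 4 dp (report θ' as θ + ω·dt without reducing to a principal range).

θ' = -1.8326 + 0.0·1.0 = -1.8326
ω = 0 → straight: x' = 3 + -0.25·cos(-1.8326)·1.0 = 3.0647
y' = 0.5 + -0.25·sin(-1.8326)·1.0 = 0.7415

(3.0647, 0.7415, -1.8326)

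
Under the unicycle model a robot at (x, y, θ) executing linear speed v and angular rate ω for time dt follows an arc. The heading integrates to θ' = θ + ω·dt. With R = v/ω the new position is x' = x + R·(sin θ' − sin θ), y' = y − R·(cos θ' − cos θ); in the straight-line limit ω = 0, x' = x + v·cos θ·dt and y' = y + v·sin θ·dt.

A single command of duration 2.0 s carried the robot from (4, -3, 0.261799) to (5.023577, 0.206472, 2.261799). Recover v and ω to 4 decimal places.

Δθ = 2.261799 − 0.261799 = 2.000000
ω = Δθ/dt = 2.000000/2.0 = 1.0000
R = −Δy/(cos θ' − cos θ) = 2.0000
v = R·ω = 2.0000·1.0000 = 2.0000

v = 2.0000, ω = 1.0000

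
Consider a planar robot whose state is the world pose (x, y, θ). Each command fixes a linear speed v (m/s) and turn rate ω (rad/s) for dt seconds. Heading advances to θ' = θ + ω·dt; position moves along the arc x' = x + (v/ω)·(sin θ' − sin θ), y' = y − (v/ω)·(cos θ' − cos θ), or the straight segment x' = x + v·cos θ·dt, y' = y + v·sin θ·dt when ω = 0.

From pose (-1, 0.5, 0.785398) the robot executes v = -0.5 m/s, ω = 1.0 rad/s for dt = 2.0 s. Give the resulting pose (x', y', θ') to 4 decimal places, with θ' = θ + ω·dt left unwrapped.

θ' = 0.7854 + 1.0·2.0 = 2.7854
R = v/ω = -0.5/1.0 = -0.5000
x' = -1 + -0.5000·(sin 2.7854 − sin 0.7854) = -0.8208
y' = 0.5 − -0.5000·(cos 2.7854 − cos 0.7854) = -0.3222

(-0.8208, -0.3222, 2.7854)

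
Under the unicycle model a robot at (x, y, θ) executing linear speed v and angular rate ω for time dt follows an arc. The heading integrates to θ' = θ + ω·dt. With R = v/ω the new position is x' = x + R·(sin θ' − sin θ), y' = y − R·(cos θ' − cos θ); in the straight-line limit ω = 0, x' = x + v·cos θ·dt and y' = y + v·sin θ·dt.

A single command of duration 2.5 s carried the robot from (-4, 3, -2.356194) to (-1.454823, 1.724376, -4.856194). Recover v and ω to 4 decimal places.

Δθ = -4.856194 − -2.356194 = -2.500000
ω = Δθ/dt = -2.500000/2.5 = -1.0000
R = Δx/(sin θ' − sin θ) = 1.5000
v = R·ω = 1.5000·-1.0000 = -1.5000

v = -1.5000, ω = -1.0000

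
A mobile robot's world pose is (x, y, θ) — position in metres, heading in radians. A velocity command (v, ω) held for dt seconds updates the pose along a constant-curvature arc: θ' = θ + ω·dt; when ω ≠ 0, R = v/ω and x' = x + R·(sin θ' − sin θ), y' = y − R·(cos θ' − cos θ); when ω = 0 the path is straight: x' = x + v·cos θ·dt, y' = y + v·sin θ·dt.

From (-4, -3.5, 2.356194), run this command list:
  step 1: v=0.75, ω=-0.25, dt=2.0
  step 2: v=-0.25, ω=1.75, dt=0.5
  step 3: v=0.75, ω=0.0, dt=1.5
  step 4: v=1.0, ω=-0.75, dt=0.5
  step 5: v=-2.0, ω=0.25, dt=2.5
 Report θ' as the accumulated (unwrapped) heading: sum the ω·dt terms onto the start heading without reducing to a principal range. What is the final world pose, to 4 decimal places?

(-1.7405, -3.8259, 2.9812)

step 1: θ'=1.8562 (R=-3.0000) → pose (-4.7573, -2.2233, 1.8562)
step 2: θ'=2.7312 (R=-0.1429) → pose (-4.6772, -2.3141, 2.7312)
step 3: θ'=2.7312 (straight) → pose (-5.7088, -1.8652, 2.7312)
step 4: θ'=2.3562 (R=-1.3333) → pose (-6.1197, -1.5854, 2.3562)
step 5: θ'=2.9812 (R=-8.0000) → pose (-1.7405, -3.8259, 2.9812)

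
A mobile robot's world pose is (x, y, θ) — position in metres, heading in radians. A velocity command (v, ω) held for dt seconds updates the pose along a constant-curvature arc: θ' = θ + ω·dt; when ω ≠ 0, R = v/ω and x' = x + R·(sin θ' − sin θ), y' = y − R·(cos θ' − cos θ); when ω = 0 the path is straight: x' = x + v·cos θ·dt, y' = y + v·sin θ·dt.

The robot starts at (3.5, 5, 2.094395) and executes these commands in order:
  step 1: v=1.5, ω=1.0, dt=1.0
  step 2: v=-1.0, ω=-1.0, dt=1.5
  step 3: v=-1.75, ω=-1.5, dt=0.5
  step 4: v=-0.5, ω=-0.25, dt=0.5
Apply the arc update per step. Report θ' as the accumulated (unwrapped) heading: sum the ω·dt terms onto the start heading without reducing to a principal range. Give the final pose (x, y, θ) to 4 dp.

(2.7528, 3.7946, 0.7194)

step 1: θ'=3.0944 (R=1.5000) → pose (2.2717, 5.7483, 3.0944)
step 2: θ'=1.5944 (R=1.0000) → pose (3.2243, 4.7730, 1.5944)
step 3: θ'=0.8444 (R=1.1667) → pose (2.9301, 3.9706, 0.8444)
step 4: θ'=0.7194 (R=2.0000) → pose (2.7528, 3.7946, 0.7194)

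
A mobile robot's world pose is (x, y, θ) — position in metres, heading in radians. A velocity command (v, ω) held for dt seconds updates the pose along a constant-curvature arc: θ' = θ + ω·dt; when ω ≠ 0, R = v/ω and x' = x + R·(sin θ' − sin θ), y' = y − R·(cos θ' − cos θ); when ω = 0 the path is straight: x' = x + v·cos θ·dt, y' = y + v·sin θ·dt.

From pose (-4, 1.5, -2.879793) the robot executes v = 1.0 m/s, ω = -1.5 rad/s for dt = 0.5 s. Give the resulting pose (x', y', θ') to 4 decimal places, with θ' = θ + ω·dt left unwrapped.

(-4.4852, 1.5552, -3.6298)

θ' = -2.8798 + -1.5·0.5 = -3.6298
R = v/ω = 1.0/-1.5 = -0.6667
x' = -4 + -0.6667·(sin -3.6298 − sin -2.8798) = -4.4852
y' = 1.5 − -0.6667·(cos -3.6298 − cos -2.8798) = 1.5552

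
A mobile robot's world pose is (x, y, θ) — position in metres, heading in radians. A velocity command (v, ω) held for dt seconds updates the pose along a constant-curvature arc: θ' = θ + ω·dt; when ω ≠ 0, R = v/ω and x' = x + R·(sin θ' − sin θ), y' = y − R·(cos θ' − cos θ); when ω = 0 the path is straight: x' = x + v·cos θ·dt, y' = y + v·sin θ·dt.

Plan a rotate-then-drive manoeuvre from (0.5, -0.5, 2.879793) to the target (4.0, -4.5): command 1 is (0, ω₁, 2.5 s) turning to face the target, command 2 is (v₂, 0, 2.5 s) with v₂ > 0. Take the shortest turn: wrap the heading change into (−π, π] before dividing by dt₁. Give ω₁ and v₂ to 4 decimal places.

heading to target = atan2(-4.5−-0.5, 4−0.5) = -0.8520
Δθ = wrap(-0.8520 − 2.8798) = 2.5514; ω₁ = Δθ/dt₁ = 1.0206
distance = √((4−0.5)² + (-4.5−-0.5)²) = 5.3151; v₂ = distance/dt₂ = 2.1260

ω₁ = 1.0206, v₂ = 2.1260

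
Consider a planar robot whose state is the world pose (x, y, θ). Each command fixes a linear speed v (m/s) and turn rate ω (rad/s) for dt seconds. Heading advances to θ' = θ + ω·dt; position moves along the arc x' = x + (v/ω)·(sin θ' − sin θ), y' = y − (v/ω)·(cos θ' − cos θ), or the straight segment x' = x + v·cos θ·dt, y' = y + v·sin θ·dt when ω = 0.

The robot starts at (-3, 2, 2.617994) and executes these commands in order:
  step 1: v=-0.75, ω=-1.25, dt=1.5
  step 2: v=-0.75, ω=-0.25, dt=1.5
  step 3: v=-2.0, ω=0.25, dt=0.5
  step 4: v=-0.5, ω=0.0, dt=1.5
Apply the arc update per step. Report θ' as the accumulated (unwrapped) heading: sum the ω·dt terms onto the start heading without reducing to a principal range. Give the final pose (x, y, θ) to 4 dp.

step 1: θ'=0.7430 (R=0.6000) → pose (-2.8941, 1.0385, 0.7430)
step 2: θ'=0.3680 (R=3.0000) → pose (-3.8444, 0.4487, 0.3680)
step 3: θ'=0.4930 (R=-8.0000) → pose (-4.7525, 0.0317, 0.4930)
step 4: θ'=0.4930 (straight) → pose (-5.4132, -0.3233, 0.4930)

(-5.4132, -0.3233, 0.4930)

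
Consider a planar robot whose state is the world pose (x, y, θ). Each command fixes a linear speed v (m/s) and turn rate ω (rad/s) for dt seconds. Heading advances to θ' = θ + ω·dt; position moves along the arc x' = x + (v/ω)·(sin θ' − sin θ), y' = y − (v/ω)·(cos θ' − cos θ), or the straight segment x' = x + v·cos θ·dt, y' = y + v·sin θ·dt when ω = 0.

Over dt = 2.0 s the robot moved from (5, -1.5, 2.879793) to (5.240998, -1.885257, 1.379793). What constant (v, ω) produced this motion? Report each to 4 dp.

v = -0.2500, ω = -0.7500

Δθ = 1.379793 − 2.879793 = -1.500000
ω = Δθ/dt = -1.500000/2.0 = -0.7500
R = −Δy/(cos θ' − cos θ) = 0.3333
v = R·ω = 0.3333·-0.7500 = -0.2500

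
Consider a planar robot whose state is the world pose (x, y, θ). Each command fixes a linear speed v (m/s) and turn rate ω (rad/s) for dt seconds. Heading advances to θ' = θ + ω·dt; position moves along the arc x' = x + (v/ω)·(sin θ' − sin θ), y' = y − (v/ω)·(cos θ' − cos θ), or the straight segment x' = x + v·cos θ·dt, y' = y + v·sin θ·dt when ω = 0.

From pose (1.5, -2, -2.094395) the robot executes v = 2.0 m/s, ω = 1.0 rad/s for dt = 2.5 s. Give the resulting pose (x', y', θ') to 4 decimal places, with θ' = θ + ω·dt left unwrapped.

θ' = -2.0944 + 1.0·2.5 = 0.4056
R = v/ω = 2.0/1.0 = 2.0000
x' = 1.5 + 2.0000·(sin 0.4056 − sin -2.0944) = 4.0212
y' = -2 − 2.0000·(cos 0.4056 − cos -2.0944) = -4.8377

(4.0212, -4.8377, 0.4056)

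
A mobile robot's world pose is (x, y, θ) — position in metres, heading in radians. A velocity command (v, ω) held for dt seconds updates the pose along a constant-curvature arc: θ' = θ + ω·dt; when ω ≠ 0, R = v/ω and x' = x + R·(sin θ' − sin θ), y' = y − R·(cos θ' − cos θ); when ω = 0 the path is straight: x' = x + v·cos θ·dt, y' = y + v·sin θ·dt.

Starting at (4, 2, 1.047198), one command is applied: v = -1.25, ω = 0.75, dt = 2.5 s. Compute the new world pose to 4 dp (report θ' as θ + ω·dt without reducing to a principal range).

θ' = 1.0472 + 0.75·2.5 = 2.9222
R = v/ω = -1.25/0.75 = -1.6667
x' = 4 + -1.6667·(sin 2.9222 − sin 1.0472) = 5.0806
y' = 2 − -1.6667·(cos 2.9222 − cos 1.0472) = -0.4600

(5.0806, -0.4600, 2.9222)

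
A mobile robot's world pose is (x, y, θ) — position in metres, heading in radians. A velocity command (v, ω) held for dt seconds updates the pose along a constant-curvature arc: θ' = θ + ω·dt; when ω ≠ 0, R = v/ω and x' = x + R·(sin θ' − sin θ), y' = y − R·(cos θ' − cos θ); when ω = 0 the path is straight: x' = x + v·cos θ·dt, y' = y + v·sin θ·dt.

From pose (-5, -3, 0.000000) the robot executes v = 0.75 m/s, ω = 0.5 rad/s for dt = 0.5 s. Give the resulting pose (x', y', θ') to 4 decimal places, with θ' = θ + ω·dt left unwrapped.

θ' = 0.0000 + 0.5·0.5 = 0.2500
R = v/ω = 0.75/0.5 = 1.5000
x' = -5 + 1.5000·(sin 0.2500 − sin 0.0000) = -4.6289
y' = -3 − 1.5000·(cos 0.2500 − cos 0.0000) = -2.9534

(-4.6289, -2.9534, 0.2500)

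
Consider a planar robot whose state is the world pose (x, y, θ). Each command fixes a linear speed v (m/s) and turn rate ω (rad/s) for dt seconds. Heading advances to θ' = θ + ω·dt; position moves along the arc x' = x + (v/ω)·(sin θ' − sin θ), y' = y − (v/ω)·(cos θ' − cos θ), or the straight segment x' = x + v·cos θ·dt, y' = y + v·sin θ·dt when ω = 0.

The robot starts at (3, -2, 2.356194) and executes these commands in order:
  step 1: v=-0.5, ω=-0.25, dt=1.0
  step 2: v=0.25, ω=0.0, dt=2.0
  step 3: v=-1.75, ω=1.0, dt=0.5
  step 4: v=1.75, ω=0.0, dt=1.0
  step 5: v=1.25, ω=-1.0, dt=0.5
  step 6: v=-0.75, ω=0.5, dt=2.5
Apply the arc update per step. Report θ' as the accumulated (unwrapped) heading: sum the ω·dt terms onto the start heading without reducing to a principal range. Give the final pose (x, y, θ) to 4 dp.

(3.3302, -1.9463, 3.3562)

step 1: θ'=2.1062 (R=2.0000) → pose (3.3059, -2.3938, 2.1062)
step 2: θ'=2.1062 (straight) → pose (3.0508, -1.9638, 2.1062)
step 3: θ'=2.6062 (R=-1.7500) → pose (3.6631, -2.5761, 2.6062)
step 4: θ'=2.6062 (straight) → pose (2.1580, -1.6833, 2.6062)
step 5: θ'=2.1062 (R=-1.2500) → pose (1.7207, -1.2459, 2.1062)
step 6: θ'=3.3562 (R=-1.5000) → pose (3.3302, -1.9463, 3.3562)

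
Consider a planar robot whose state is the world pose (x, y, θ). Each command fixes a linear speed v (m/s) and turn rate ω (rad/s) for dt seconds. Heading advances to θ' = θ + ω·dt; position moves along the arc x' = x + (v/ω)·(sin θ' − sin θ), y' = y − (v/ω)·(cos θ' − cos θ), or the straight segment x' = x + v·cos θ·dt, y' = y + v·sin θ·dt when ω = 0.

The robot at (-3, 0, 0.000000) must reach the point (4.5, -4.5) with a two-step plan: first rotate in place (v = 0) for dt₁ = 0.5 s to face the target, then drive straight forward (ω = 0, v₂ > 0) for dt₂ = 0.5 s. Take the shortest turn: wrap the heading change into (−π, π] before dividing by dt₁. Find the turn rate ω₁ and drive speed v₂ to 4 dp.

heading to target = atan2(-4.5−0, 4.5−-3) = -0.5404
Δθ = wrap(-0.5404 − 0.0000) = -0.5404; ω₁ = Δθ/dt₁ = -1.0808
distance = √((4.5−-3)² + (-4.5−0)²) = 8.7464; v₂ = distance/dt₂ = 17.4929

ω₁ = -1.0808, v₂ = 17.4929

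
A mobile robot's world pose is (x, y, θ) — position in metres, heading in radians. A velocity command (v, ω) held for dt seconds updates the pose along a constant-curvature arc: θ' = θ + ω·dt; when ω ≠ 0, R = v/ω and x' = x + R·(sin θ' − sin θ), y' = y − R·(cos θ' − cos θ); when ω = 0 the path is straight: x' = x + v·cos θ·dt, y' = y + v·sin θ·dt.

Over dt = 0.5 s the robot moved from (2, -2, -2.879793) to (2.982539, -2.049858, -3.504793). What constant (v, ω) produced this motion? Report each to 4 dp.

v = -2.0000, ω = -1.2500

Δθ = -3.504793 − -2.879793 = -0.625000
ω = Δθ/dt = -0.625000/0.5 = -1.2500
R = Δx/(sin θ' − sin θ) = 1.6000
v = R·ω = 1.6000·-1.2500 = -2.0000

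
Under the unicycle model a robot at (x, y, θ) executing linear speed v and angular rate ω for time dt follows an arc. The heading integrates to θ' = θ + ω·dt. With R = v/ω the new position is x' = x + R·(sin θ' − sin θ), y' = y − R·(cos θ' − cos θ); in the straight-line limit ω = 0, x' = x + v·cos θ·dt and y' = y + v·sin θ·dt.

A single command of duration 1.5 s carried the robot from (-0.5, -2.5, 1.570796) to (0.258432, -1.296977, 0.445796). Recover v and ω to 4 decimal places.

Δθ = 0.445796 − 1.570796 = -1.125000
ω = Δθ/dt = -1.125000/1.5 = -0.7500
R = −Δy/(cos θ' − cos θ) = -1.3333
v = R·ω = -1.3333·-0.7500 = 1.0000

v = 1.0000, ω = -0.7500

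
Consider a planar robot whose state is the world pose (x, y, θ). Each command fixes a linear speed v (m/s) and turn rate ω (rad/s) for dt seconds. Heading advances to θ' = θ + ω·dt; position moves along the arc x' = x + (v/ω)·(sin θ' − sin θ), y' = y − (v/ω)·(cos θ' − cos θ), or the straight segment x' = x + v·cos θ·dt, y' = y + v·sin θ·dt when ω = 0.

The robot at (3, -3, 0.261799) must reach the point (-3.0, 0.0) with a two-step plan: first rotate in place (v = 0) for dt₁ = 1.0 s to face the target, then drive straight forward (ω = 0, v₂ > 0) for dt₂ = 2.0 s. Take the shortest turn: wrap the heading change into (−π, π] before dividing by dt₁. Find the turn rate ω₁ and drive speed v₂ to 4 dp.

ω₁ = 2.4161, v₂ = 3.3541

heading to target = atan2(0−-3, -3−3) = 2.6779
Δθ = wrap(2.6779 − 0.2618) = 2.4161; ω₁ = Δθ/dt₁ = 2.4161
distance = √((-3−3)² + (0−-3)²) = 6.7082; v₂ = distance/dt₂ = 3.3541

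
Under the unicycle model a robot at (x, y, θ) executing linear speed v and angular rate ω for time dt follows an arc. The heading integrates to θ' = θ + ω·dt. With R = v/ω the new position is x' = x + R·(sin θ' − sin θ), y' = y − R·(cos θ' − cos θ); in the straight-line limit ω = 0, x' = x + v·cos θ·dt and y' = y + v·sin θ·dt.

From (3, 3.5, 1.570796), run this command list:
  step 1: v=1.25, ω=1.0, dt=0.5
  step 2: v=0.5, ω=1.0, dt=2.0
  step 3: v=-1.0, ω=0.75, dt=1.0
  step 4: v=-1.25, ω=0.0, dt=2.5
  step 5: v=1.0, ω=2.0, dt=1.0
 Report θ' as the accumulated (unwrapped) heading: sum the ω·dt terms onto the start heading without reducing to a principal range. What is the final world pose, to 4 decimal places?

step 1: θ'=2.0708 (R=1.2500) → pose (2.8470, 4.0993, 2.0708)
step 2: θ'=4.0708 (R=0.5000) → pose (2.0076, 4.1588, 4.0708)
step 3: θ'=4.8208 (R=-1.3333) → pose (2.2649, 5.1010, 4.8208)
step 4: θ'=4.8208 (straight) → pose (1.9268, 8.2077, 4.8208)
step 5: θ'=6.8208 (R=0.5000) → pose (2.6799, 7.8323, 6.8208)

(2.6799, 7.8323, 6.8208)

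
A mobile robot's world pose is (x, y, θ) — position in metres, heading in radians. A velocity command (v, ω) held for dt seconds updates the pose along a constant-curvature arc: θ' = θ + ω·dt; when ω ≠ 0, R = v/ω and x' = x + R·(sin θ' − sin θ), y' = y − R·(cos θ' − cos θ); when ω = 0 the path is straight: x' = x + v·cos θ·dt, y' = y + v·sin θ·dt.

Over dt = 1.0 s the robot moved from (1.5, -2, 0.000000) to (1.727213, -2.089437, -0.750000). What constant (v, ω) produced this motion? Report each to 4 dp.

Δθ = -0.750000 − 0.000000 = -0.750000
ω = Δθ/dt = -0.750000/1.0 = -0.7500
R = Δx/(sin θ' − sin θ) = -0.3333
v = R·ω = -0.3333·-0.7500 = 0.2500

v = 0.2500, ω = -0.7500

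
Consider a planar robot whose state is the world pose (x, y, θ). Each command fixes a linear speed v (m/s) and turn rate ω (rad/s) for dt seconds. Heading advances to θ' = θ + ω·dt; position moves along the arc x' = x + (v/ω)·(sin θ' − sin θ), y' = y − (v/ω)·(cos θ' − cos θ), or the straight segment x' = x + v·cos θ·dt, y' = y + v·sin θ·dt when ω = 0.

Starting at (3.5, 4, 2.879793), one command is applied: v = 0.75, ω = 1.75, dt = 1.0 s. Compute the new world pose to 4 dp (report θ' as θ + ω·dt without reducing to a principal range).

θ' = 2.8798 + 1.75·1.0 = 4.6298
R = v/ω = 0.75/1.75 = 0.4286
x' = 3.5 + 0.4286·(sin 4.6298 − sin 2.8798) = 2.9620
y' = 4 − 0.4286·(cos 4.6298 − cos 2.8798) = 3.6214

(2.9620, 3.6214, 4.6298)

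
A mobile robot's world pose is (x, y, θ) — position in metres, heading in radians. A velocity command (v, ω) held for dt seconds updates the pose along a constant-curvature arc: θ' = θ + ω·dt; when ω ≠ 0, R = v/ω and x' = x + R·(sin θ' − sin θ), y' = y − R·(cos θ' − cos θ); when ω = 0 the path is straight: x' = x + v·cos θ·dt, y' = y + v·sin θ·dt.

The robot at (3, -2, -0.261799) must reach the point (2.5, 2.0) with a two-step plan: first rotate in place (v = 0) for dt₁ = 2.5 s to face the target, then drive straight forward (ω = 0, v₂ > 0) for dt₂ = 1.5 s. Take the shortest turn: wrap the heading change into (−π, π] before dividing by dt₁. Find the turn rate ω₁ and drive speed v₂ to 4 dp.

ω₁ = 0.7828, v₂ = 2.6874

heading to target = atan2(2−-2, 2.5−3) = 1.6952
Δθ = wrap(1.6952 − -0.2618) = 1.9570; ω₁ = Δθ/dt₁ = 0.7828
distance = √((2.5−3)² + (2−-2)²) = 4.0311; v₂ = distance/dt₂ = 2.6874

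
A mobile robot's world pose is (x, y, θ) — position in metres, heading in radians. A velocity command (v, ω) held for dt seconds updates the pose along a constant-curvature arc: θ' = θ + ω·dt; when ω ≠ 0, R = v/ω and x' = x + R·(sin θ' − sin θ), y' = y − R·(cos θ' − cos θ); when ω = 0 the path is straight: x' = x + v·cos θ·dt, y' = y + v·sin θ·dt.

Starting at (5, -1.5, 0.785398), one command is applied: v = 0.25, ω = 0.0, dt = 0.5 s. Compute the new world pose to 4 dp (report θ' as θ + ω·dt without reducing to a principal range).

(5.0884, -1.4116, 0.7854)

θ' = 0.7854 + 0.0·0.5 = 0.7854
ω = 0 → straight: x' = 5 + 0.25·cos(0.7854)·0.5 = 5.0884
y' = -1.5 + 0.25·sin(0.7854)·0.5 = -1.4116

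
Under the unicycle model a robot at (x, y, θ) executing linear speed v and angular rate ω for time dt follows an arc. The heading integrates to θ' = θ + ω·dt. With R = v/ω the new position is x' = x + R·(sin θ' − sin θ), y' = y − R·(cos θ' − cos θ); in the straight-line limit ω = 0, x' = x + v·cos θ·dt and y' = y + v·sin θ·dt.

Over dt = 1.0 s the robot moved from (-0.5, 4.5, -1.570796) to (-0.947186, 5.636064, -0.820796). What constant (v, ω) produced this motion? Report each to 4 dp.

v = -1.2500, ω = 0.7500

Δθ = -0.820796 − -1.570796 = 0.750000
ω = Δθ/dt = 0.750000/1.0 = 0.7500
R = −Δy/(cos θ' − cos θ) = -1.6667
v = R·ω = -1.6667·0.7500 = -1.2500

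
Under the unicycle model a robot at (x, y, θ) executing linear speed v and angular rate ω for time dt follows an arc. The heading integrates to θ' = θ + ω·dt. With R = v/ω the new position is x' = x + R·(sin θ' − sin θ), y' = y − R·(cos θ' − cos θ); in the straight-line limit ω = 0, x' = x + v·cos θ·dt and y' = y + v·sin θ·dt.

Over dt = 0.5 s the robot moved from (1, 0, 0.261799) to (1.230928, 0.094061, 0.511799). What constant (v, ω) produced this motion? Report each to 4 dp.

v = 0.5000, ω = 0.5000

Δθ = 0.511799 − 0.261799 = 0.250000
ω = Δθ/dt = 0.250000/0.5 = 0.5000
R = Δx/(sin θ' − sin θ) = 1.0000
v = R·ω = 1.0000·0.5000 = 0.5000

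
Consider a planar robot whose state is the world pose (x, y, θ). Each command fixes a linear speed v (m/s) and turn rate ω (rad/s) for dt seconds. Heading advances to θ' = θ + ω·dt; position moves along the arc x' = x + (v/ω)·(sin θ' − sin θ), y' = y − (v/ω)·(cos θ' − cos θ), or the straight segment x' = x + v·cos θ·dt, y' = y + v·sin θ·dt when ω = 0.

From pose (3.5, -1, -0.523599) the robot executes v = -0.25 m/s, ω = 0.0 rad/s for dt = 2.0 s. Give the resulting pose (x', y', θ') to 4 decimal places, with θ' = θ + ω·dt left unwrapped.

(3.0670, -0.7500, -0.5236)

θ' = -0.5236 + 0.0·2.0 = -0.5236
ω = 0 → straight: x' = 3.5 + -0.25·cos(-0.5236)·2.0 = 3.0670
y' = -1 + -0.25·sin(-0.5236)·2.0 = -0.7500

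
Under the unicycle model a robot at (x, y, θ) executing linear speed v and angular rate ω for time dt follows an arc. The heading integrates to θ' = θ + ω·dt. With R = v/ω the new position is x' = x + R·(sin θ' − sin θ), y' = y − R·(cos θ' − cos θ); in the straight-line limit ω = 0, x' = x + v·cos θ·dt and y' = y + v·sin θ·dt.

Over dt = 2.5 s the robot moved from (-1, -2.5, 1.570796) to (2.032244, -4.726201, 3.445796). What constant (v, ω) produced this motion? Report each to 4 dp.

v = -1.7500, ω = 0.7500

Δθ = 3.445796 − 1.570796 = 1.875000
ω = Δθ/dt = 1.875000/2.5 = 0.7500
R = Δx/(sin θ' − sin θ) = -2.3333
v = R·ω = -2.3333·0.7500 = -1.7500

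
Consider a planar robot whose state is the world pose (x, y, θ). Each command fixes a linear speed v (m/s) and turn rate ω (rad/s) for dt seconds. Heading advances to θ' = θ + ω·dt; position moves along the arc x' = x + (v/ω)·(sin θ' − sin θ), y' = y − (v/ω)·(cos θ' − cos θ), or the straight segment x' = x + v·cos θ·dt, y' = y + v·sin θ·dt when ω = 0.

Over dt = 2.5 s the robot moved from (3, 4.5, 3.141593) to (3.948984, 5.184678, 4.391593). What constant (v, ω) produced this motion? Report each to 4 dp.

Δθ = 4.391593 − 3.141593 = 1.250000
ω = Δθ/dt = 1.250000/2.5 = 0.5000
R = Δx/(sin θ' − sin θ) = -1.0000
v = R·ω = -1.0000·0.5000 = -0.5000

v = -0.5000, ω = 0.5000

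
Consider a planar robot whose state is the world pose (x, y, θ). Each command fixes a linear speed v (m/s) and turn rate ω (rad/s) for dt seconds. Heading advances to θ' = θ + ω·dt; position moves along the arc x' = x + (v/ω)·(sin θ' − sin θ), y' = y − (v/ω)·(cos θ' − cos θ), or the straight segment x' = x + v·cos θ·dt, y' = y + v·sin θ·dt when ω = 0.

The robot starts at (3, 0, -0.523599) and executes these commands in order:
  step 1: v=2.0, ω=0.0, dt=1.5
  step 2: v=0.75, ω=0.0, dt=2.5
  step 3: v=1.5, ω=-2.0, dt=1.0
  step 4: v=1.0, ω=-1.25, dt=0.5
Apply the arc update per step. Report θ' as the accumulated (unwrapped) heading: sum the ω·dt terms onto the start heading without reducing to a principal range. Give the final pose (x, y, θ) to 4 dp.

step 1: θ'=-0.5236 (straight) → pose (5.5981, -1.5000, -0.5236)
step 2: θ'=-0.5236 (straight) → pose (7.2219, -2.4375, -0.5236)
step 3: θ'=-2.5236 (R=-0.7500) → pose (7.2814, -3.6983, -2.5236)
step 4: θ'=-3.1486 (R=-0.8000) → pose (6.8123, -3.8462, -3.1486)

(6.8123, -3.8462, -3.1486)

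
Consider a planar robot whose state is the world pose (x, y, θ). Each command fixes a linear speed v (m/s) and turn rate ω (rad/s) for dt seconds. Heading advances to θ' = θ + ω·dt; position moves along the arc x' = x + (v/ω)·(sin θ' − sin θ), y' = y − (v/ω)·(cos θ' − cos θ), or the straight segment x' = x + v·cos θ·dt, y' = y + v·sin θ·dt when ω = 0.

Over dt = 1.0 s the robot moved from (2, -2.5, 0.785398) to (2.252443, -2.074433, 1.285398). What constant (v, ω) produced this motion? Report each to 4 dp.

Δθ = 1.285398 − 0.785398 = 0.500000
ω = Δθ/dt = 0.500000/1.0 = 0.5000
R = −Δy/(cos θ' − cos θ) = 1.0000
v = R·ω = 1.0000·0.5000 = 0.5000

v = 0.5000, ω = 0.5000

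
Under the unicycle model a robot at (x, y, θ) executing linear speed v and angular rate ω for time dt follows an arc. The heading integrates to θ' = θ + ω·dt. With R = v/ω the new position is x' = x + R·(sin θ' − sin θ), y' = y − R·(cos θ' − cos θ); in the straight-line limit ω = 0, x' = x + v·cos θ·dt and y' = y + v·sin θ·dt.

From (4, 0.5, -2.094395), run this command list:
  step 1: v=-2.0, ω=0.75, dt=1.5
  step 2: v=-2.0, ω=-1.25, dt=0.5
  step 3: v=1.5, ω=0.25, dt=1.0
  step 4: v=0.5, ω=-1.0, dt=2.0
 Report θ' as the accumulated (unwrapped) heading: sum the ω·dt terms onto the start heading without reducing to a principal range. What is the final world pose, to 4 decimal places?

(3.1726, 2.1948, -3.3444)

step 1: θ'=-0.9694 (R=-2.6667) → pose (3.8894, 3.3421, -0.9694)
step 2: θ'=-1.5944 (R=1.6000) → pose (3.6091, 4.2852, -1.5944)
step 3: θ'=-1.3444 (R=6.0000) → pose (3.7605, 2.7967, -1.3444)
step 4: θ'=-3.3444 (R=-0.5000) → pose (3.1726, 2.1948, -3.3444)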